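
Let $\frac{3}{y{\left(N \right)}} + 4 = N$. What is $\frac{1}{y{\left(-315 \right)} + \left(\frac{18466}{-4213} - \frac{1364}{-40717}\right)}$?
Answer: $- \frac{4974680909}{21684657943} \approx -0.22941$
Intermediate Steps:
$y{\left(N \right)} = \frac{3}{-4 + N}$
$\frac{1}{y{\left(-315 \right)} + \left(\frac{18466}{-4213} - \frac{1364}{-40717}\right)} = \frac{1}{\frac{3}{-4 - 315} + \left(\frac{18466}{-4213} - \frac{1364}{-40717}\right)} = \frac{1}{\frac{3}{-319} + \left(18466 \left(- \frac{1}{4213}\right) - - \frac{1364}{40717}\right)} = \frac{1}{3 \left(- \frac{1}{319}\right) + \left(- \frac{18466}{4213} + \frac{1364}{40717}\right)} = \frac{1}{- \frac{3}{319} - \frac{746133590}{171540721}} = \frac{1}{- \frac{21684657943}{4974680909}} = - \frac{4974680909}{21684657943}$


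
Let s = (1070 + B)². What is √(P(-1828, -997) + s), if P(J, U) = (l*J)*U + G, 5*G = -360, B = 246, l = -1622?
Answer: 4*I*√184649323 ≈ 54354.0*I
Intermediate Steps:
G = -72 (G = (⅕)*(-360) = -72)
P(J, U) = -72 - 1622*J*U (P(J, U) = (-1622*J)*U - 72 = -1622*J*U - 72 = -72 - 1622*J*U)
s = 1731856 (s = (1070 + 246)² = 1316² = 1731856)
√(P(-1828, -997) + s) = √((-72 - 1622*(-1828)*(-997)) + 1731856) = √((-72 - 2956120952) + 1731856) = √(-2956121024 + 1731856) = √(-2954389168) = 4*I*√184649323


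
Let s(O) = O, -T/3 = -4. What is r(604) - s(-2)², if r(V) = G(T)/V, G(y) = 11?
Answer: -2405/604 ≈ -3.9818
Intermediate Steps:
T = 12 (T = -3*(-4) = 12)
r(V) = 11/V
r(604) - s(-2)² = 11/604 - 1*(-2)² = 11*(1/604) - 1*4 = 11/604 - 4 = -2405/604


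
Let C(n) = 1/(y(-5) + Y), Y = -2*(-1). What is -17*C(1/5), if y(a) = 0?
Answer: -17/2 ≈ -8.5000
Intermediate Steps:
Y = 2
C(n) = ½ (C(n) = 1/(0 + 2) = 1/2 = ½)
-17*C(1/5) = -17*½ = -17/2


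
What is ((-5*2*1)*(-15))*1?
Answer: 150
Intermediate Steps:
((-5*2*1)*(-15))*1 = (-10*1*(-15))*1 = -10*(-15)*1 = 150*1 = 150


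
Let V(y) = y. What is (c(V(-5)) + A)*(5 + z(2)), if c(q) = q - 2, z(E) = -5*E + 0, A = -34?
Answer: 205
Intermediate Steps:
z(E) = -5*E
c(q) = -2 + q
(c(V(-5)) + A)*(5 + z(2)) = ((-2 - 5) - 34)*(5 - 5*2) = (-7 - 34)*(5 - 10) = -41*(-5) = 205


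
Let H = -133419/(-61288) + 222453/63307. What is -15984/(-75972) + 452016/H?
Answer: 3701120286447438780/46596278383369 ≈ 79430.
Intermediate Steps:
H = 22080056097/3879959416 (H = -133419*(-1/61288) + 222453*(1/63307) = 133419/61288 + 222453/63307 = 22080056097/3879959416 ≈ 5.6908)
-15984/(-75972) + 452016/H = -15984/(-75972) + 452016/(22080056097/3879959416) = -15984*(-1/75972) + 452016*(3879959416/22080056097) = 1332/6331 + 584601245127552/7360018699 = 3701120286447438780/46596278383369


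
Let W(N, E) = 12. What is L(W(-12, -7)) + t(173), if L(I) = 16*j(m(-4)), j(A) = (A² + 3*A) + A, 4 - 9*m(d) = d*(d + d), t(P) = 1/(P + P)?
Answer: -1239983/28026 ≈ -44.244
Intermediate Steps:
t(P) = 1/(2*P)
m(d) = 4/9 - 2*d²/9 (m(d) = 4/9 - d*(d + d)/9 = 4/9 - d*2*d/9 = 4/9 - 2*d²/9)
j(A) = A² + 4*A
L(I) = -3584/81 (L(I) = 16*((4/9 - 2/9*(-4)²)*(4 + (4/9 - 2/9*(-4)²))) = 16*((4/9 - 2/9*16)*(4 + (4/9 - 2/9*16))) = 16*((4/9 - 32/9)*(4 + (4/9 - 32/9))) = 16*(-28*(4 - 28/9)/9) = 16*(-28/9*8/9) = 16*(-224/81) = -3584/81)
L(W(-12, -7)) + t(173) = -3584/81 + (½)/173 = -3584/81 + (½)*(1/173) = -3584/81 + 1/346 = -1239983/28026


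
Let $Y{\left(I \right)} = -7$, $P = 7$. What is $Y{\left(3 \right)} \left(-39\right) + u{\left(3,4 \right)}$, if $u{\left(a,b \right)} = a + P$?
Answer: $283$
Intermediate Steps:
$u{\left(a,b \right)} = 7 + a$ ($u{\left(a,b \right)} = a + 7 = 7 + a$)
$Y{\left(3 \right)} \left(-39\right) + u{\left(3,4 \right)} = \left(-7\right) \left(-39\right) + \left(7 + 3\right) = 273 + 10 = 283$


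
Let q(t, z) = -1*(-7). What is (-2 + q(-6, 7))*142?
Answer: 710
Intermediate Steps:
q(t, z) = 7
(-2 + q(-6, 7))*142 = (-2 + 7)*142 = 5*142 = 710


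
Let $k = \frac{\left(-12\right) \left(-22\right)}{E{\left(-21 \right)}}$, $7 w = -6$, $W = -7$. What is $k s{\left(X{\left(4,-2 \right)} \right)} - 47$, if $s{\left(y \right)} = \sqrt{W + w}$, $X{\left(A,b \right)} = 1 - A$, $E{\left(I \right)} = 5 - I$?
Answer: $-47 + \frac{132 i \sqrt{385}}{91} \approx -47.0 + 28.462 i$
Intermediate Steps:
$w = - \frac{6}{7}$ ($w = \frac{1}{7} \left(-6\right) = - \frac{6}{7} \approx -0.85714$)
$s{\left(y \right)} = \frac{i \sqrt{385}}{7}$ ($s{\left(y \right)} = \sqrt{-7 - \frac{6}{7}} = \sqrt{- \frac{55}{7}} = \frac{i \sqrt{385}}{7}$)
$k = \frac{132}{13}$ ($k = \frac{\left(-12\right) \left(-22\right)}{5 - -21} = \frac{264}{5 + 21} = \frac{264}{26} = 264 \cdot \frac{1}{26} = \frac{132}{13} \approx 10.154$)
$k s{\left(X{\left(4,-2 \right)} \right)} - 47 = \frac{132 \frac{i \sqrt{385}}{7}}{13} - 47 = \frac{132 i \sqrt{385}}{91} - 47 = -47 + \frac{132 i \sqrt{385}}{91}$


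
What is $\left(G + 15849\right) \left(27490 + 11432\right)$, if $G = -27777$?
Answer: $-464261616$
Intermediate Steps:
$\left(G + 15849\right) \left(27490 + 11432\right) = \left(-27777 + 15849\right) \left(27490 + 11432\right) = \left(-11928\right) 38922 = -464261616$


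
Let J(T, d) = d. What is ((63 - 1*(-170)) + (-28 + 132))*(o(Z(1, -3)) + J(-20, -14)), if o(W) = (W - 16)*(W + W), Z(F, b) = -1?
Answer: 6740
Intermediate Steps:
o(W) = 2*W*(-16 + W) (o(W) = (-16 + W)*(2*W) = 2*W*(-16 + W))
((63 - 1*(-170)) + (-28 + 132))*(o(Z(1, -3)) + J(-20, -14)) = ((63 - 1*(-170)) + (-28 + 132))*(2*(-1)*(-16 - 1) - 14) = ((63 + 170) + 104)*(2*(-1)*(-17) - 14) = (233 + 104)*(34 - 14) = 337*20 = 6740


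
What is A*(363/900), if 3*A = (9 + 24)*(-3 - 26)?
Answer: -38599/300 ≈ -128.66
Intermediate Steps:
A = -319 (A = ((9 + 24)*(-3 - 26))/3 = (33*(-29))/3 = (1/3)*(-957) = -319)
A*(363/900) = -115797/900 = -319*121/300 = -38599/300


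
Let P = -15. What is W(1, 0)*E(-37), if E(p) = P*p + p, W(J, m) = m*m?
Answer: 0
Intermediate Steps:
W(J, m) = m²
E(p) = -14*p (E(p) = -15*p + p = -14*p)
W(1, 0)*E(-37) = 0²*(-14*(-37)) = 0*518 = 0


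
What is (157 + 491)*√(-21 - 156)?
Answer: 648*I*√177 ≈ 8621.1*I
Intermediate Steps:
(157 + 491)*√(-21 - 156) = 648*√(-177) = 648*(I*√177) = 648*I*√177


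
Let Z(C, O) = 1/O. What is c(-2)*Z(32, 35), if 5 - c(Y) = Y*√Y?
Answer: ⅐ + 2*I*√2/35 ≈ 0.14286 + 0.080812*I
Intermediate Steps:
c(Y) = 5 - Y^(3/2) (c(Y) = 5 - Y*√Y = 5 - Y^(3/2))
c(-2)*Z(32, 35) = (5 - (-2)^(3/2))/35 = (5 - (-2)*I*√2)*(1/35) = (5 + 2*I*√2)*(1/35) = ⅐ + 2*I*√2/35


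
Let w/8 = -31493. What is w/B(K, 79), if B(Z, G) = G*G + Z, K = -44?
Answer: -251944/6197 ≈ -40.656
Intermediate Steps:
w = -251944 (w = 8*(-31493) = -251944)
B(Z, G) = Z + G² (B(Z, G) = G² + Z = Z + G²)
w/B(K, 79) = -251944/(-44 + 79²) = -251944/(-44 + 6241) = -251944/6197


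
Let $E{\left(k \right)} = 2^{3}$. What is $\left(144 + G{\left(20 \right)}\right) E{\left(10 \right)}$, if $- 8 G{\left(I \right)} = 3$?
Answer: $1149$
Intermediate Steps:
$E{\left(k \right)} = 8$
$G{\left(I \right)} = - \frac{3}{8}$ ($G{\left(I \right)} = \left(- \frac{1}{8}\right) 3 = - \frac{3}{8}$)
$\left(144 + G{\left(20 \right)}\right) E{\left(10 \right)} = \left(144 - \frac{3}{8}\right) 8 = \frac{1149}{8} \cdot 8 = 1149$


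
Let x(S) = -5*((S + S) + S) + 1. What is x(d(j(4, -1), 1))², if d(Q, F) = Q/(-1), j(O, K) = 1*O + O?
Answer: 14641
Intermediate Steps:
j(O, K) = 2*O (j(O, K) = O + O = 2*O)
d(Q, F) = -Q (d(Q, F) = Q*(-1) = -Q)
x(S) = 1 - 15*S (x(S) = -5*(2*S + S) + 1 = -15*S + 1 = 1 - 15*S)
x(d(j(4, -1), 1))² = (1 - (-15)*2*4)² = (1 - (-15)*8)² = (1 - 15*(-8))² = (1 + 120)² = 121² = 14641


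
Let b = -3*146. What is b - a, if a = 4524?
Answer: -4962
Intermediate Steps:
b = -438
b - a = -438 - 1*4524 = -438 - 4524 = -4962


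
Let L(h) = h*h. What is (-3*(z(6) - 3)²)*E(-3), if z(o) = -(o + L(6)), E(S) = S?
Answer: 18225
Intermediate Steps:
L(h) = h²
z(o) = -36 - o (z(o) = -(o + 6²) = -(o + 36) = -(36 + o) = -36 - o)
(-3*(z(6) - 3)²)*E(-3) = -3*((-36 - 1*6) - 3)²*(-3) = -3*((-36 - 6) - 3)²*(-3) = -3*(-42 - 3)²*(-3) = -3*(-45)²*(-3) = -3*2025*(-3) = -6075*(-3) = 18225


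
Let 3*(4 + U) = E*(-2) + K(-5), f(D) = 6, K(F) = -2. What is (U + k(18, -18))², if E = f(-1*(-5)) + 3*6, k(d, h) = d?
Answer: 64/9 ≈ 7.1111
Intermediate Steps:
E = 24 (E = 6 + 3*6 = 6 + 18 = 24)
U = -62/3 (U = -4 + (24*(-2) - 2)/3 = -4 + (-48 - 2)/3 = -4 + (⅓)*(-50) = -4 - 50/3 = -62/3 ≈ -20.667)
(U + k(18, -18))² = (-62/3 + 18)² = (-8/3)² = 64/9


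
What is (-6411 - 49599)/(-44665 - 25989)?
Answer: 28005/35327 ≈ 0.79274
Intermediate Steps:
(-6411 - 49599)/(-44665 - 25989) = -56010/(-70654) = -56010*(-1/70654) = 28005/35327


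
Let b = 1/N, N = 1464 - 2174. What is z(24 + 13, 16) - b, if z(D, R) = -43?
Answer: -30529/710 ≈ -42.999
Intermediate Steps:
N = -710
b = -1/710 (b = 1/(-710) = -1/710 ≈ -0.0014085)
z(24 + 13, 16) - b = -43 - 1*(-1/710) = -43 + 1/710 = -30529/710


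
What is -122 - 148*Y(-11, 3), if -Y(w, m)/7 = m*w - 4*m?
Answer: -46742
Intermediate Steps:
Y(w, m) = 28*m - 7*m*w (Y(w, m) = -7*(m*w - 4*m) = -7*(-4*m + m*w) = 28*m - 7*m*w)
-122 - 148*Y(-11, 3) = -122 - 1036*3*(4 - 1*(-11)) = -122 - 1036*3*(4 + 11) = -122 - 1036*3*15 = -122 - 148*315 = -122 - 46620 = -46742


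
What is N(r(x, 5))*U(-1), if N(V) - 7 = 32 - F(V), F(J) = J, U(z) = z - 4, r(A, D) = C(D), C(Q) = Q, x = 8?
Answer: -170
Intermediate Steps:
r(A, D) = D
U(z) = -4 + z
N(V) = 39 - V (N(V) = 7 + (32 - V) = 39 - V)
N(r(x, 5))*U(-1) = (39 - 1*5)*(-4 - 1) = (39 - 5)*(-5) = 34*(-5) = -170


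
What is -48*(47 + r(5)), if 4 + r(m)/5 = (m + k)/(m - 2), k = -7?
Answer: -1136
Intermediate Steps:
r(m) = -20 + 5*(-7 + m)/(-2 + m) (r(m) = -20 + 5*((m - 7)/(m - 2)) = -20 + 5*((-7 + m)/(-2 + m)) = -20 + 5*(-7 + m)/(-2 + m))
-48*(47 + r(5)) = -48*(47 + 5*(1 - 3*5)/(-2 + 5)) = -48*(47 + 5*(1 - 15)/3) = -48*(47 + 5*(⅓)*(-14)) = -48*(47 - 70/3) = -48*71/3 = -1136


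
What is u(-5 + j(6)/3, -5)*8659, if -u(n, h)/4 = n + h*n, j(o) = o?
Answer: -415632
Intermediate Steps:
u(n, h) = -4*n - 4*h*n (u(n, h) = -4*(n + h*n) = -4*n - 4*h*n)
u(-5 + j(6)/3, -5)*8659 = -4*(-5 + 6/3)*(1 - 5)*8659 = -4*(-5 + 6*(⅓))*(-4)*8659 = -4*(-5 + 2)*(-4)*8659 = -4*(-3)*(-4)*8659 = -48*8659 = -415632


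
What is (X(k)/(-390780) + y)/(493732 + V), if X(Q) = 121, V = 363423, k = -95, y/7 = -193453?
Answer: -529182943501/334959030900 ≈ -1.5798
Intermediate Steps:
y = -1354171 (y = 7*(-193453) = -1354171)
(X(k)/(-390780) + y)/(493732 + V) = (121/(-390780) - 1354171)/(493732 + 363423) = (121*(-1/390780) - 1354171)/857155 = (-121/390780 - 1354171)*(1/857155) = -529182943501/390780*1/857155 = -529182943501/334959030900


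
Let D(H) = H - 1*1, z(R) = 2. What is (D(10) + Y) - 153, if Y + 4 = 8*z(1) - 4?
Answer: -136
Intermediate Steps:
D(H) = -1 + H (D(H) = H - 1 = -1 + H)
Y = 8 (Y = -4 + (8*2 - 4) = -4 + (16 - 4) = -4 + 12 = 8)
(D(10) + Y) - 153 = ((-1 + 10) + 8) - 153 = (9 + 8) - 153 = 17 - 153 = -136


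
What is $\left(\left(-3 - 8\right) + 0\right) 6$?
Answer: $-66$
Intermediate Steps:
$\left(\left(-3 - 8\right) + 0\right) 6 = \left(-11 + 0\right) 6 = \left(-11\right) 6 = -66$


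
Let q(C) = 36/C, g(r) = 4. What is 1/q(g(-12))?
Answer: ⅑ ≈ 0.11111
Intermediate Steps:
1/q(g(-12)) = 1/(36/4) = 1/(36*(¼)) = 1/9 = ⅑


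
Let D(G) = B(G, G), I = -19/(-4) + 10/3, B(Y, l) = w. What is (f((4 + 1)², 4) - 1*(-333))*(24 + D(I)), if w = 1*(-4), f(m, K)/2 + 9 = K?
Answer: 6460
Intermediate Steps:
f(m, K) = -18 + 2*K
w = -4
B(Y, l) = -4
I = 97/12 (I = -19*(-¼) + 10*(⅓) = 19/4 + 10/3 = 97/12 ≈ 8.0833)
D(G) = -4
(f((4 + 1)², 4) - 1*(-333))*(24 + D(I)) = ((-18 + 2*4) - 1*(-333))*(24 - 4) = ((-18 + 8) + 333)*20 = (-10 + 333)*20 = 323*20 = 6460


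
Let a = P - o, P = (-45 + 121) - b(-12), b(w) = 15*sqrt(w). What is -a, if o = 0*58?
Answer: -76 + 30*I*sqrt(3) ≈ -76.0 + 51.962*I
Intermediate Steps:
o = 0
P = 76 - 30*I*sqrt(3) (P = (-45 + 121) - 15*sqrt(-12) = 76 - 15*2*I*sqrt(3) = 76 - 30*I*sqrt(3) ≈ 76.0 - 51.962*I)
a = 76 - 30*I*sqrt(3) (a = (76 - 30*I*sqrt(3)) - 1*0 = (76 - 30*I*sqrt(3)) + 0 = 76 - 30*I*sqrt(3) ≈ 76.0 - 51.962*I)
-a = -(76 - 30*I*sqrt(3)) = -76 + 30*I*sqrt(3)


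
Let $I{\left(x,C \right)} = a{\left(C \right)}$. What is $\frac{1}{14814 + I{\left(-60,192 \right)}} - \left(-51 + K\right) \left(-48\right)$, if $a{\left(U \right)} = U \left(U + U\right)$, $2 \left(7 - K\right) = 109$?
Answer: $- \frac{418626575}{88542} \approx -4728.0$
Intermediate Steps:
$K = - \frac{95}{2}$ ($K = 7 - \frac{109}{2} = - \frac{95}{2} \approx -47.5$)
$a{\left(U \right)} = 2 U^{2}$ ($a{\left(U \right)} = U 2 U = 2 U^{2}$)
$I{\left(x,C \right)} = 2 C^{2}$
$\frac{1}{14814 + I{\left(-60,192 \right)}} - \left(-51 + K\right) \left(-48\right) = \frac{1}{14814 + 2 \cdot 192^{2}} - \left(-51 - \frac{95}{2}\right) \left(-48\right) = \frac{1}{14814 + 2 \cdot 36864} - \left(- \frac{197}{2}\right) \left(-48\right) = \frac{1}{14814 + 73728} - 4728 = \frac{1}{88542} - 4728 = - \frac{418626575}{88542}$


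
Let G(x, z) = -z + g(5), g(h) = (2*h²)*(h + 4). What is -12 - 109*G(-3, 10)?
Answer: -47972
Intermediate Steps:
g(h) = 2*h²*(4 + h) (g(h) = (2*h²)*(4 + h) = 2*h²*(4 + h))
G(x, z) = 450 - z (G(x, z) = -z + 2*5²*(4 + 5) = -z + 2*25*9 = -z + 450 = 450 - z)
-12 - 109*G(-3, 10) = -12 - 109*(450 - 1*10) = -12 - 109*(450 - 10) = -12 - 109*440 = -12 - 47960 = -47972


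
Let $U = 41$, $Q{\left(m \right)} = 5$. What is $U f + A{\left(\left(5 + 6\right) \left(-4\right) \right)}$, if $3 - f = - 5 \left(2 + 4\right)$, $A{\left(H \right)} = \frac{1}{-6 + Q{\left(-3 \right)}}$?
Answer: $1352$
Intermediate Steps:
$A{\left(H \right)} = -1$ ($A{\left(H \right)} = \frac{1}{-6 + 5} = \frac{1}{-1} = -1$)
$f = 33$ ($f = 3 - - 5 \left(2 + 4\right) = 3 - \left(-5\right) 6 = 3 - -30 = 3 + 30 = 33$)
$U f + A{\left(\left(5 + 6\right) \left(-4\right) \right)} = 41 \cdot 33 - 1 = 1353 - 1 = 1352$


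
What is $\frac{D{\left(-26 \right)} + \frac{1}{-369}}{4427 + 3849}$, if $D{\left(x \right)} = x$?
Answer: $- \frac{9595}{3053844} \approx -0.0031419$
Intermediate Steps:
$\frac{D{\left(-26 \right)} + \frac{1}{-369}}{4427 + 3849} = \frac{-26 + \frac{1}{-369}}{4427 + 3849} = \frac{-26 - \frac{1}{369}}{8276} = \left(- \frac{9595}{369}\right) \frac{1}{8276} = - \frac{9595}{3053844}$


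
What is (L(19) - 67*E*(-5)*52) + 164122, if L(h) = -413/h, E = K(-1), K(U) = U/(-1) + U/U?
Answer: 3779865/19 ≈ 1.9894e+5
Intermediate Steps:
K(U) = 1 - U (K(U) = U*(-1) + 1 = -U + 1 = 1 - U)
E = 2 (E = 1 - 1*(-1) = 1 + 1 = 2)
(L(19) - 67*E*(-5)*52) + 164122 = (-413/19 - 134*(-5)*52) + 164122 = (-413*1/19 - 67*(-10)*52) + 164122 = (-413/19 + 670*52) + 164122 = (-413/19 + 34840) + 164122 = 661547/19 + 164122 = 3779865/19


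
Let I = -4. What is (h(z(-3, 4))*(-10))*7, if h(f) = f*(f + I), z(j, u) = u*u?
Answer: -13440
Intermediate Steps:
z(j, u) = u²
h(f) = f*(-4 + f) (h(f) = f*(f - 4) = f*(-4 + f))
(h(z(-3, 4))*(-10))*7 = ((4²*(-4 + 4²))*(-10))*7 = ((16*(-4 + 16))*(-10))*7 = ((16*12)*(-10))*7 = (192*(-10))*7 = -1920*7 = -13440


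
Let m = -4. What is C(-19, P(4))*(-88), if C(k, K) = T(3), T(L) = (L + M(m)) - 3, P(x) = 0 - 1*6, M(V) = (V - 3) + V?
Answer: 968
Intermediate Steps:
M(V) = -3 + 2*V (M(V) = (-3 + V) + V = -3 + 2*V)
P(x) = -6 (P(x) = 0 - 6 = -6)
T(L) = -14 + L (T(L) = (L + (-3 + 2*(-4))) - 3 = (L + (-3 - 8)) - 3 = (L - 11) - 3 = (-11 + L) - 3 = -14 + L)
C(k, K) = -11 (C(k, K) = -14 + 3 = -11)
C(-19, P(4))*(-88) = -11*(-88) = 968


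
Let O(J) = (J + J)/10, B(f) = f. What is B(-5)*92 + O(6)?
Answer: -2294/5 ≈ -458.80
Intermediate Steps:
O(J) = J/5 (O(J) = (2*J)*(⅒) = J/5)
B(-5)*92 + O(6) = -5*92 + (⅕)*6 = -460 + 6/5 = -2294/5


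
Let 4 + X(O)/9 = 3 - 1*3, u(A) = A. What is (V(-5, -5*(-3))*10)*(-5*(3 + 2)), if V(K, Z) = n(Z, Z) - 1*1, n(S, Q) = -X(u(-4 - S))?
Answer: -8750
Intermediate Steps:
X(O) = -36 (X(O) = -36 + 9*(3 - 1*3) = -36 + 9*(3 - 3) = -36 + 9*0 = -36 + 0 = -36)
n(S, Q) = 36 (n(S, Q) = -1*(-36) = 36)
V(K, Z) = 35 (V(K, Z) = 36 - 1*1 = 36 - 1 = 35)
(V(-5, -5*(-3))*10)*(-5*(3 + 2)) = (35*10)*(-5*(3 + 2)) = 350*(-5*5) = 350*(-25) = -8750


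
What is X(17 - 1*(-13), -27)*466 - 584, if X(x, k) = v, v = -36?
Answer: -17360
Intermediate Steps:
X(x, k) = -36
X(17 - 1*(-13), -27)*466 - 584 = -36*466 - 584 = -16776 - 584 = -17360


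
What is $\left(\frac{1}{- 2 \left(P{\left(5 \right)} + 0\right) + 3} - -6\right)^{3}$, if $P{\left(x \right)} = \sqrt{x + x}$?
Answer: $\frac{6150447}{29791} - \frac{201014 \sqrt{10}}{29791} \approx 185.12$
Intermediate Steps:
$P{\left(x \right)} = \sqrt{2} \sqrt{x}$ ($P{\left(x \right)} = \sqrt{2 x} = \sqrt{2} \sqrt{x}$)
$\left(\frac{1}{- 2 \left(P{\left(5 \right)} + 0\right) + 3} - -6\right)^{3} = \left(\frac{1}{- 2 \left(\sqrt{2} \sqrt{5} + 0\right) + 3} - -6\right)^{3} = \left(\frac{1}{- 2 \left(\sqrt{10} + 0\right) + 3} + 6\right)^{3} = \left(\frac{1}{- 2 \sqrt{10} + 3} + 6\right)^{3} = \left(\frac{1}{3 - 2 \sqrt{10}} + 6\right)^{3} = \left(6 + \frac{1}{3 - 2 \sqrt{10}}\right)^{3}$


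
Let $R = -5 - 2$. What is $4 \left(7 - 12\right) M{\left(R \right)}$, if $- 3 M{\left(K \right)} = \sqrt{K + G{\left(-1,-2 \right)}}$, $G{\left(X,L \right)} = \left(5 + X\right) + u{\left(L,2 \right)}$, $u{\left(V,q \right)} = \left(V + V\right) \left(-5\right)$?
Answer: $\frac{20 \sqrt{17}}{3} \approx 27.487$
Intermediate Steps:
$u{\left(V,q \right)} = - 10 V$ ($u{\left(V,q \right)} = 2 V \left(-5\right) = - 10 V$)
$G{\left(X,L \right)} = 5 + X - 10 L$ ($G{\left(X,L \right)} = \left(5 + X\right) - 10 L = 5 + X - 10 L$)
$R = -7$ ($R = -5 - 2 = -7$)
$M{\left(K \right)} = - \frac{\sqrt{24 + K}}{3}$ ($M{\left(K \right)} = - \frac{\sqrt{K - -24}}{3} = - \frac{\sqrt{K + \left(5 - 1 + 20\right)}}{3} = - \frac{\sqrt{K + 24}}{3} = - \frac{\sqrt{24 + K}}{3}$)
$4 \left(7 - 12\right) M{\left(R \right)} = 4 \left(7 - 12\right) \left(- \frac{\sqrt{24 - 7}}{3}\right) = 4 \left(-5\right) \left(- \frac{\sqrt{17}}{3}\right) = - 20 \left(- \frac{\sqrt{17}}{3}\right) = \frac{20 \sqrt{17}}{3}$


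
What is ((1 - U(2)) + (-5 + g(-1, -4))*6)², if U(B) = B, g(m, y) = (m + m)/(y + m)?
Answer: 20449/25 ≈ 817.96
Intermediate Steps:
g(m, y) = 2*m/(m + y) (g(m, y) = (2*m)/(m + y) = 2*m/(m + y))
((1 - U(2)) + (-5 + g(-1, -4))*6)² = ((1 - 1*2) + (-5 + 2*(-1)/(-1 - 4))*6)² = ((1 - 2) + (-5 + 2*(-1)/(-5))*6)² = (-1 + (-5 + 2*(-1)*(-⅕))*6)² = (-1 + (-5 + ⅖)*6)² = (-1 - 23/5*6)² = (-1 - 138/5)² = (-143/5)² = 20449/25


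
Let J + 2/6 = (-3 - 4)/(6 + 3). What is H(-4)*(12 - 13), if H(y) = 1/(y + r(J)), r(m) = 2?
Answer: ½ ≈ 0.50000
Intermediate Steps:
J = -10/9 (J = -⅓ + (-3 - 4)/(6 + 3) = -⅓ - 7/9 = -10/9 ≈ -1.1111)
H(y) = 1/(2 + y) (H(y) = 1/(y + 2) = 1/(2 + y))
H(-4)*(12 - 13) = (12 - 13)/(2 - 4) = -1/(-2) = -½*(-1) = ½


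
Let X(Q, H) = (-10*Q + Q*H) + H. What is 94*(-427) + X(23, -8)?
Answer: -40560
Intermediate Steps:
X(Q, H) = H - 10*Q + H*Q (X(Q, H) = (-10*Q + H*Q) + H = H - 10*Q + H*Q)
94*(-427) + X(23, -8) = 94*(-427) + (-8 - 10*23 - 8*23) = -40138 + (-8 - 230 - 184) = -40138 - 422 = -40560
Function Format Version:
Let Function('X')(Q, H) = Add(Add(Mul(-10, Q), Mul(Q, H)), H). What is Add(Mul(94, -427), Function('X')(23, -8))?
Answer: -40560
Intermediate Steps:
Function('X')(Q, H) = Add(H, Mul(-10, Q), Mul(H, Q)) (Function('X')(Q, H) = Add(Add(Mul(-10, Q), Mul(H, Q)), H) = Add(H, Mul(-10, Q), Mul(H, Q)))
Add(Mul(94, -427), Function('X')(23, -8)) = Add(Mul(94, -427), Add(-8, Mul(-10, 23), Mul(-8, 23))) = Add(-40138, Add(-8, -230, -184)) = Add(-40138, -422) = -40560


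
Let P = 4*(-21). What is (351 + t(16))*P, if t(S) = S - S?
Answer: -29484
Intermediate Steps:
t(S) = 0
P = -84
(351 + t(16))*P = (351 + 0)*(-84) = 351*(-84) = -29484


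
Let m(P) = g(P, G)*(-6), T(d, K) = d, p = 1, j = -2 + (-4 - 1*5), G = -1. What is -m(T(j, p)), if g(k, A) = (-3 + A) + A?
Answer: -30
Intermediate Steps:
g(k, A) = -3 + 2*A
j = -11 (j = -2 + (-4 - 5) = -2 - 9 = -11)
m(P) = 30 (m(P) = (-3 + 2*(-1))*(-6) = (-3 - 2)*(-6) = -5*(-6) = 30)
-m(T(j, p)) = -1*30 = -30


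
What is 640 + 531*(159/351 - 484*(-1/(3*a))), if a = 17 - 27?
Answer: -499607/65 ≈ -7686.3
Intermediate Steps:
a = -10
640 + 531*(159/351 - 484*(-1/(3*a))) = 640 + 531*(159/351 - 484/((-3*(-10)))) = 640 + 531*(159*(1/351) - 484/30) = 640 + 531*(53/117 - 484*1/30) = 640 + 531*(53/117 - 242/15) = 640 + 531*(-9173/585) = 640 - 541207/65 = -499607/65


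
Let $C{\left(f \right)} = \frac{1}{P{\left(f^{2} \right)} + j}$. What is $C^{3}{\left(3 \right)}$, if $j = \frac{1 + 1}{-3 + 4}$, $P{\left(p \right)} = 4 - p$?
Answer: $- \frac{1}{27} \approx -0.037037$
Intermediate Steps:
$j = 2$ ($j = \frac{2}{1} = 2 \cdot 1 = 2$)
$C{\left(f \right)} = \frac{1}{6 - f^{2}}$ ($C{\left(f \right)} = \frac{1}{\left(4 - f^{2}\right) + 2} = \frac{1}{6 - f^{2}}$)
$C^{3}{\left(3 \right)} = \left(- \frac{1}{-6 + 3^{2}}\right)^{3} = \left(- \frac{1}{-6 + 9}\right)^{3} = \left(- \frac{1}{3}\right)^{3} = - \frac{1}{27}$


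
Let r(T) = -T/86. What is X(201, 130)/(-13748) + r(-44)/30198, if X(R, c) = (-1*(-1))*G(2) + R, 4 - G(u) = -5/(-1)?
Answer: -4632149/318785187 ≈ -0.014531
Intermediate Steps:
G(u) = -1 (G(u) = 4 - (-5)/(-1) = 4 - (-5)*(-1) = 4 - 1*5 = 4 - 5 = -1)
X(R, c) = -1 + R (X(R, c) = -1*(-1)*(-1) + R = 1*(-1) + R = -1 + R)
r(T) = -T/86 (r(T) = -T*(1/86) = -T/86)
X(201, 130)/(-13748) + r(-44)/30198 = (-1 + 201)/(-13748) - 1/86*(-44)/30198 = 200*(-1/13748) + (22/43)*(1/30198) = -50/3437 + 11/649257 = -4632149/318785187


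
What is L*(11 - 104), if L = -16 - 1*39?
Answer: 5115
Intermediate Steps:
L = -55 (L = -16 - 39 = -55)
L*(11 - 104) = -55*(11 - 104) = -55*(-93) = 5115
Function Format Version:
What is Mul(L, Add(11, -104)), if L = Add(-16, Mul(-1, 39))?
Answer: 5115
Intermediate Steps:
L = -55 (L = Add(-16, -39) = -55)
Mul(L, Add(11, -104)) = Mul(-55, Add(11, -104)) = Mul(-55, -93) = 5115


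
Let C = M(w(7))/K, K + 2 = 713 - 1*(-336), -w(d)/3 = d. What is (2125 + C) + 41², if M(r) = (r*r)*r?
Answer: 1325207/349 ≈ 3797.2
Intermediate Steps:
w(d) = -3*d
M(r) = r³ (M(r) = r²*r = r³)
K = 1047 (K = -2 + (713 - 1*(-336)) = -2 + (713 + 336) = -2 + 1049 = 1047)
C = -3087/349 (C = (-3*7)³/1047 = (-21)³*(1/1047) = -9261*1/1047 = -3087/349 ≈ -8.8453)
(2125 + C) + 41² = (2125 - 3087/349) + 41² = 738538/349 + 1681 = 1325207/349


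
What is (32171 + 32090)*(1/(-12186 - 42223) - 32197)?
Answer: -112572842251814/54409 ≈ -2.0690e+9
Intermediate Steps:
(32171 + 32090)*(1/(-12186 - 42223) - 32197) = 64261*(1/(-54409) - 32197) = 64261*(-1/54409 - 32197) = 64261*(-1751806574/54409) = -112572842251814/54409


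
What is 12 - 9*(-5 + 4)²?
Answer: 3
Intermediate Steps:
12 - 9*(-5 + 4)² = 12 - 9*(-1)² = 12 - 9*1 = 12 - 9 = 3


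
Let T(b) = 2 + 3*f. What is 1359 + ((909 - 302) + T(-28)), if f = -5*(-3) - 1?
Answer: 2010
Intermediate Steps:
f = 14 (f = 15 - 1 = 14)
T(b) = 44 (T(b) = 2 + 3*14 = 2 + 42 = 44)
1359 + ((909 - 302) + T(-28)) = 1359 + ((909 - 302) + 44) = 1359 + (607 + 44) = 1359 + 651 = 2010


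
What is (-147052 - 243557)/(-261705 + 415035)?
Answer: -130203/51110 ≈ -2.5475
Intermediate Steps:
(-147052 - 243557)/(-261705 + 415035) = -390609/153330 = -390609*1/153330 = -130203/51110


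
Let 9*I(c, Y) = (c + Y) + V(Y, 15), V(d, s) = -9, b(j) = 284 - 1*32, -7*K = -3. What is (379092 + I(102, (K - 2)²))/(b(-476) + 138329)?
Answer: 167184250/61114221 ≈ 2.7356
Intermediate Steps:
K = 3/7 (K = -⅐*(-3) = 3/7 ≈ 0.42857)
b(j) = 252 (b(j) = 284 - 32 = 252)
I(c, Y) = -1 + Y/9 + c/9 (I(c, Y) = ((c + Y) - 9)/9 = ((Y + c) - 9)/9 = (-9 + Y + c)/9 = -1 + Y/9 + c/9)
(379092 + I(102, (K - 2)²))/(b(-476) + 138329) = (379092 + (-1 + (3/7 - 2)²/9 + (⅑)*102))/(252 + 138329) = (379092 + (-1 + (-11/7)²/9 + 34/3))/138581 = (379092 + (-1 + (⅑)*(121/49) + 34/3))*(1/138581) = (379092 + (-1 + 121/441 + 34/3))*(1/138581) = (379092 + 4678/441)*(1/138581) = (167184250/441)*(1/138581) = 167184250/61114221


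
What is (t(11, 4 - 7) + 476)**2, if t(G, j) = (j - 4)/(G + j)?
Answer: 14447601/64 ≈ 2.2574e+5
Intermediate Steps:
t(G, j) = (-4 + j)/(G + j)
(t(11, 4 - 7) + 476)**2 = ((-4 + (4 - 7))/(11 + (4 - 7)) + 476)**2 = ((-4 - 3)/(11 - 3) + 476)**2 = (-7/8 + 476)**2 = (3801/8)**2 = 14447601/64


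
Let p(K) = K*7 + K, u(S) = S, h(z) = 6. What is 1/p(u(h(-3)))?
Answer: 1/48 ≈ 0.020833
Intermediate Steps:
p(K) = 8*K (p(K) = 7*K + K = 8*K)
1/p(u(h(-3))) = 1/(8*6) = 1/48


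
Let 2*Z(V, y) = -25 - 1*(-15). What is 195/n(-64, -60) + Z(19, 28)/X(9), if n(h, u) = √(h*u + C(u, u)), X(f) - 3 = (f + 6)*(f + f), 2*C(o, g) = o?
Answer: -5/273 + 13*√3810/254 ≈ 3.1409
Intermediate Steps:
C(o, g) = o/2
Z(V, y) = -5 (Z(V, y) = (-25 - 1*(-15))/2 = (-25 + 15)/2 = (½)*(-10) = -5)
X(f) = 3 + 2*f*(6 + f) (X(f) = 3 + (f + 6)*(f + f) = 3 + (6 + f)*(2*f) = 3 + 2*f*(6 + f))
n(h, u) = √(u/2 + h*u) (n(h, u) = √(h*u + u/2) = √(u/2 + h*u))
195/n(-64, -60) + Z(19, 28)/X(9) = 195/(√((½)*(-60) - 64*(-60))) - 5/(3 + 2*9² + 12*9) = 195/(√(-30 + 3840)) - 5/(3 + 2*81 + 108) = 195/(√3810) - 5/(3 + 162 + 108) = 195*(√3810/3810) - 5/273 = 13*√3810/254 - 5*1/273 = 13*√3810/254 - 5/273 = -5/273 + 13*√3810/254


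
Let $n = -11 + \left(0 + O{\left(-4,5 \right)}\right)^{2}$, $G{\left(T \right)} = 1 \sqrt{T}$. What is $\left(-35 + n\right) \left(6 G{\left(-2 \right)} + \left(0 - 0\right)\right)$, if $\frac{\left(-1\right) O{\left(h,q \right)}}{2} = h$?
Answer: $108 i \sqrt{2} \approx 152.74 i$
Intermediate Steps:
$O{\left(h,q \right)} = - 2 h$
$G{\left(T \right)} = \sqrt{T}$
$n = 53$ ($n = -11 + \left(0 - -8\right)^{2} = -11 + \left(0 + 8\right)^{2} = -11 + 8^{2} = -11 + 64 = 53$)
$\left(-35 + n\right) \left(6 G{\left(-2 \right)} + \left(0 - 0\right)\right) = \left(-35 + 53\right) \left(6 \sqrt{-2} + \left(0 - 0\right)\right) = 18 \left(6 i \sqrt{2} + \left(0 + 0\right)\right) = 18 \left(6 i \sqrt{2} + 0\right) = 18 \cdot 6 i \sqrt{2} = 108 i \sqrt{2}$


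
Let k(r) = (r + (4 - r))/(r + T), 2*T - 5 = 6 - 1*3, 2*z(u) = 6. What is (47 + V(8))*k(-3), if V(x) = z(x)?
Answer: 200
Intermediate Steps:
z(u) = 3 (z(u) = (½)*6 = 3)
T = 4 (T = 5/2 + (6 - 1*3)/2 = 5/2 + (6 - 3)/2 = 5/2 + (½)*3 = 5/2 + 3/2 = 4)
V(x) = 3
k(r) = 4/(4 + r) (k(r) = (r + (4 - r))/(r + 4) = 4/(4 + r))
(47 + V(8))*k(-3) = (47 + 3)*(4/(4 - 3)) = 50*(4/1) = 50*(4*1) = 50*4 = 200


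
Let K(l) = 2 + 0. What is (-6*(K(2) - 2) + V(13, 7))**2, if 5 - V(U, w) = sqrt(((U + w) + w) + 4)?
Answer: (-5 + sqrt(31))**2 ≈ 0.32236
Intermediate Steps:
K(l) = 2
V(U, w) = 5 - sqrt(4 + U + 2*w) (V(U, w) = 5 - sqrt(((U + w) + w) + 4) = 5 - sqrt((U + 2*w) + 4) = 5 - sqrt(4 + U + 2*w))
(-6*(K(2) - 2) + V(13, 7))**2 = (-6*(2 - 2) + (5 - sqrt(4 + 13 + 2*7)))**2 = (-6*0 + (5 - sqrt(4 + 13 + 14)))**2 = (0 + (5 - sqrt(31)))**2 = (5 - sqrt(31))**2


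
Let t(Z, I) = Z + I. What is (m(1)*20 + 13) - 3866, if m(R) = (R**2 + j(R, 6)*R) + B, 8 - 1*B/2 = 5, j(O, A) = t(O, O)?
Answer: -3673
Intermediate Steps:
t(Z, I) = I + Z
j(O, A) = 2*O (j(O, A) = O + O = 2*O)
B = 6 (B = 16 - 2*5 = 16 - 10 = 6)
m(R) = 6 + 3*R**2 (m(R) = (R**2 + (2*R)*R) + 6 = (R**2 + 2*R**2) + 6 = 3*R**2 + 6 = 6 + 3*R**2)
(m(1)*20 + 13) - 3866 = ((6 + 3*1**2)*20 + 13) - 3866 = ((6 + 3*1)*20 + 13) - 3866 = ((6 + 3)*20 + 13) - 3866 = (9*20 + 13) - 3866 = (180 + 13) - 3866 = 193 - 3866 = -3673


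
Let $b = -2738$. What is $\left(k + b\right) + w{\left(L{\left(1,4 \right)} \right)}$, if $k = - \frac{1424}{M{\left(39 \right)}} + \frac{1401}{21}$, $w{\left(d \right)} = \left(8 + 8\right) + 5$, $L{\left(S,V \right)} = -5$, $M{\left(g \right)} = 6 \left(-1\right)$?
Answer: $- \frac{50672}{21} \approx -2413.0$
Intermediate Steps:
$M{\left(g \right)} = -6$
$w{\left(d \right)} = 21$ ($w{\left(d \right)} = 16 + 5 = 21$)
$k = \frac{6385}{21}$ ($k = - \frac{1424}{-6} + \frac{1401}{21} = \left(-1424\right) \left(- \frac{1}{6}\right) + 1401 \cdot \frac{1}{21} = \frac{712}{3} + \frac{467}{7} = \frac{6385}{21} \approx 304.05$)
$\left(k + b\right) + w{\left(L{\left(1,4 \right)} \right)} = \left(\frac{6385}{21} - 2738\right) + 21 = - \frac{51113}{21} + 21 = - \frac{50672}{21}$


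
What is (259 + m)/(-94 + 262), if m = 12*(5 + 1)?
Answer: 331/168 ≈ 1.9702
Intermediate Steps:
m = 72 (m = 12*6 = 72)
(259 + m)/(-94 + 262) = (259 + 72)/(-94 + 262) = 331/168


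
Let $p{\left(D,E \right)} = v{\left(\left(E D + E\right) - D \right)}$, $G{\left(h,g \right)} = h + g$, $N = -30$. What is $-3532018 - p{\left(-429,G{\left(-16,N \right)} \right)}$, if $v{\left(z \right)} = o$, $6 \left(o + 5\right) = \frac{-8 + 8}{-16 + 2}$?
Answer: $-3532013$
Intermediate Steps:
$o = -5$ ($o = -5 + \frac{\left(-8 + 8\right) \frac{1}{-16 + 2}}{6} = -5 + \frac{0 \frac{1}{-14}}{6} = -5 + \frac{0 \left(- \frac{1}{14}\right)}{6} = -5 + \frac{1}{6} \cdot 0 = -5 + 0 = -5$)
$v{\left(z \right)} = -5$
$G{\left(h,g \right)} = g + h$
$p{\left(D,E \right)} = -5$
$-3532018 - p{\left(-429,G{\left(-16,N \right)} \right)} = -3532018 - -5 = -3532018 + 5 = -3532013$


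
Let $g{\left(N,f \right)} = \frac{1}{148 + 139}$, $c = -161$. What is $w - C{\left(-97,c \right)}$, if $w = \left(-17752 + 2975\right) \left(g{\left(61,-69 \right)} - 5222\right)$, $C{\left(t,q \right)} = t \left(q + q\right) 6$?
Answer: $\frac{3156099579}{41} \approx 7.6978 \cdot 10^{7}$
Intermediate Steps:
$g{\left(N,f \right)} = \frac{1}{287}$
$C{\left(t,q \right)} = 12 q t$ ($C{\left(t,q \right)} = t 2 q 6 = 2 q t 6 = 12 q t$)
$w = \frac{3163783143}{41}$ ($w = \left(-17752 + 2975\right) \left(\frac{1}{287} - 5222\right) = \left(-14777\right) \left(- \frac{1498713}{287}\right) = \frac{3163783143}{41} \approx 7.7165 \cdot 10^{7}$)
$w - C{\left(-97,c \right)} = \frac{3163783143}{41} - 12 \left(-161\right) \left(-97\right) = \frac{3163783143}{41} - 187404 = \frac{3156099579}{41}$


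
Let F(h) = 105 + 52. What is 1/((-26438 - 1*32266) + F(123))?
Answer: -1/58547 ≈ -1.7080e-5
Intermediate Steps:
F(h) = 157
1/((-26438 - 1*32266) + F(123)) = 1/((-26438 - 1*32266) + 157) = 1/((-26438 - 32266) + 157) = 1/(-58704 + 157) = 1/(-58547) = -1/58547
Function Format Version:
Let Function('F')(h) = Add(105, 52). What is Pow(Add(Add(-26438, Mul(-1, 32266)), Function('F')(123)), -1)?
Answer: Rational(-1, 58547) ≈ -1.7080e-5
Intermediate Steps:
Function('F')(h) = 157
Pow(Add(Add(-26438, Mul(-1, 32266)), Function('F')(123)), -1) = Pow(Add(Add(-26438, Mul(-1, 32266)), 157), -1) = Pow(Add(Add(-26438, -32266), 157), -1) = Pow(Add(-58704, 157), -1) = Pow(-58547, -1) = Rational(-1, 58547)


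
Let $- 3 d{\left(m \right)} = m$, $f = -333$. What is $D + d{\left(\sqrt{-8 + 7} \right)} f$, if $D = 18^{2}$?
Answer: $324 + 111 i \approx 324.0 + 111.0 i$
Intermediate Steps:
$D = 324$
$d{\left(m \right)} = - \frac{m}{3}$
$D + d{\left(\sqrt{-8 + 7} \right)} f = 324 + - \frac{\sqrt{-8 + 7}}{3} \left(-333\right) = 324 + - \frac{\sqrt{-1}}{3} \left(-333\right) = 324 + - \frac{i}{3} \left(-333\right) = 324 + 111 i$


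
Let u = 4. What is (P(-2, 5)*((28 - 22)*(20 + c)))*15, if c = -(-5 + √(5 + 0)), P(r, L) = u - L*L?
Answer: -47250 + 1890*√5 ≈ -43024.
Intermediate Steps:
P(r, L) = 4 - L² (P(r, L) = 4 - L*L = 4 - L²)
c = 5 - √5 (c = -(-5 + √5) = 5 - √5 ≈ 2.7639)
(P(-2, 5)*((28 - 22)*(20 + c)))*15 = ((4 - 1*5²)*((28 - 22)*(20 + (5 - √5))))*15 = ((4 - 1*25)*(6*(25 - √5)))*15 = ((4 - 25)*(150 - 6*√5))*15 = -21*(150 - 6*√5)*15 = (-3150 + 126*√5)*15 = -47250 + 1890*√5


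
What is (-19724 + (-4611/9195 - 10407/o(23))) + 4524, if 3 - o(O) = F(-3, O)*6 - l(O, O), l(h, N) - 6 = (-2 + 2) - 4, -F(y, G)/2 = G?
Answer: -13123557352/861265 ≈ -15238.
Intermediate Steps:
F(y, G) = -2*G
l(h, N) = 2 (l(h, N) = 6 + ((-2 + 2) - 4) = 6 + (0 - 4) = 6 - 4 = 2)
o(O) = 5 + 12*O (o(O) = 3 - (-2*O*6 - 1*2) = 3 - (-12*O - 2) = 3 - (-2 - 12*O) = 3 + (2 + 12*O) = 5 + 12*O)
(-19724 + (-4611/9195 - 10407/o(23))) + 4524 = (-19724 + (-4611/9195 - 10407/(5 + 12*23))) + 4524 = (-19724 + (-4611*1/9195 - 10407/(5 + 276))) + 4524 = (-19724 + (-1537/3065 - 10407/281)) + 4524 = (-19724 - 32329352/861265) + 4524 = -17019920212/861265 + 4524 = -13123557352/861265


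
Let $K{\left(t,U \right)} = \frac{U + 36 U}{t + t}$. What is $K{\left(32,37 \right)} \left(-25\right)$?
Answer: $- \frac{34225}{64} \approx -534.77$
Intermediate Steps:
$K{\left(t,U \right)} = \frac{37 U}{2 t}$
$K{\left(32,37 \right)} \left(-25\right) = \frac{37}{2} \cdot 37 \cdot \frac{1}{32} \left(-25\right) = \frac{1369}{64} \left(-25\right) = - \frac{34225}{64}$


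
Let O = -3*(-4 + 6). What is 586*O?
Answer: -3516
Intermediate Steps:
O = -6 (O = -3*2 = -6)
586*O = 586*(-6) = -3516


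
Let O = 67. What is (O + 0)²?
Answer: 4489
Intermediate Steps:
(O + 0)² = (67 + 0)² = 67² = 4489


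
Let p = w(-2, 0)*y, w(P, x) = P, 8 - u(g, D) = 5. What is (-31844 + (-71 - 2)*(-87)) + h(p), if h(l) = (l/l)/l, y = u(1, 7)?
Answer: -152959/6 ≈ -25493.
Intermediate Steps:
u(g, D) = 3 (u(g, D) = 8 - 1*5 = 8 - 5 = 3)
y = 3
p = -6 (p = -2*3 = -6)
h(l) = 1/l
(-31844 + (-71 - 2)*(-87)) + h(p) = (-31844 + (-71 - 2)*(-87)) + 1/(-6) = (-31844 - 73*(-87)) - ⅙ = (-31844 + 6351) - ⅙ = -25493 - ⅙ = -152959/6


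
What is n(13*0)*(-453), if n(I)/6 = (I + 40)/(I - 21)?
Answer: 36240/7 ≈ 5177.1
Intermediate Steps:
n(I) = 6*(40 + I)/(-21 + I) (n(I) = 6*((I + 40)/(I - 21)) = 6*((40 + I)/(-21 + I)) = 6*(40 + I)/(-21 + I))
n(13*0)*(-453) = (6*(40 + 13*0)/(-21 + 13*0))*(-453) = (6*(40 + 0)/(-21 + 0))*(-453) = (6*40/(-21))*(-453) = (6*(-1/21)*40)*(-453) = -80/7*(-453) = 36240/7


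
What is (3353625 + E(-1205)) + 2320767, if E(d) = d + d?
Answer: 5671982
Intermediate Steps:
E(d) = 2*d
(3353625 + E(-1205)) + 2320767 = (3353625 + 2*(-1205)) + 2320767 = (3353625 - 2410) + 2320767 = 3351215 + 2320767 = 5671982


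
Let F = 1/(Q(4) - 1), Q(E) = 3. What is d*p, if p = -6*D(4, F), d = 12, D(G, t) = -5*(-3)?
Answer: -1080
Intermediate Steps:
F = 1/2 (F = 1/(3 - 1) = 1/2 ≈ 0.50000)
D(G, t) = 15
p = -90 (p = -6*15 = -90)
d*p = 12*(-90) = -1080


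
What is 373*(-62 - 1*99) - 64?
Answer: -60117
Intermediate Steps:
373*(-62 - 1*99) - 64 = 373*(-62 - 99) - 64 = 373*(-161) - 64 = -60053 - 64 = -60117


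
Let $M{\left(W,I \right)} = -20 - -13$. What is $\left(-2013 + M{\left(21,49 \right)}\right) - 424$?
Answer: $-2444$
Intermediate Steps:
$M{\left(W,I \right)} = -7$ ($M{\left(W,I \right)} = -20 + 13 = -7$)
$\left(-2013 + M{\left(21,49 \right)}\right) - 424 = \left(-2013 - 7\right) - 424 = -2020 - 424 = -2444$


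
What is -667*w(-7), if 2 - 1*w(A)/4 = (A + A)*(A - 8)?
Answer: 554944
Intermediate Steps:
w(A) = 8 - 8*A*(-8 + A) (w(A) = 8 - 4*(A + A)*(A - 8) = 8 - 4*2*A*(-8 + A) = 8 - 8*A*(-8 + A))
-667*w(-7) = -667*(8 - 8*(-7)² + 64*(-7)) = -667*(8 - 8*49 - 448) = -667*(8 - 392 - 448) = -667*(-832) = 554944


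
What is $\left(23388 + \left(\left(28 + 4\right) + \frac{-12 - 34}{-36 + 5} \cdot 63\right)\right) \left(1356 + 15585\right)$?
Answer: $\frac{12348599838}{31} \approx 3.9834 \cdot 10^{8}$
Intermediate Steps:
$\left(23388 + \left(\left(28 + 4\right) + \frac{-12 - 34}{-36 + 5} \cdot 63\right)\right) \left(1356 + 15585\right) = \left(23388 + \left(32 + - \frac{46}{-31} \cdot 63\right)\right) 16941 = \left(23388 + \left(32 + \left(-46\right) \left(- \frac{1}{31}\right) 63\right)\right) 16941 = \left(23388 + \left(32 + \frac{46}{31} \cdot 63\right)\right) 16941 = \left(23388 + \left(32 + \frac{2898}{31}\right)\right) 16941 = \left(23388 + \frac{3890}{31}\right) 16941 = \frac{728918}{31} \cdot 16941 = \frac{12348599838}{31}$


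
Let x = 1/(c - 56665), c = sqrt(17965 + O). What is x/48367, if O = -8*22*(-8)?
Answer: -56665/155301738242684 - sqrt(19373)/155301738242684 ≈ -3.6577e-10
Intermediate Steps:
O = 1408 (O = -176*(-8) = 1408)
c = sqrt(19373) (c = sqrt(17965 + 1408) = sqrt(19373) ≈ 139.19)
x = 1/(-56665 + sqrt(19373)) (x = 1/(sqrt(19373) - 56665) = 1/(-56665 + sqrt(19373)) ≈ -1.7691e-5)
x/48367 = (-56665/3210902852 - sqrt(19373)/3210902852)/48367 = (-56665/3210902852 - sqrt(19373)/3210902852)*(1/48367) = -56665/155301738242684 - sqrt(19373)/155301738242684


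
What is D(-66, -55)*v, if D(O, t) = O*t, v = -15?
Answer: -54450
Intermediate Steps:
D(-66, -55)*v = -66*(-55)*(-15) = 3630*(-15) = -54450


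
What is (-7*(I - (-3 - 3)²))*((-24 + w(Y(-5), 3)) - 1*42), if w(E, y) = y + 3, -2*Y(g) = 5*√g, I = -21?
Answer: -23940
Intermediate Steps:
Y(g) = -5*√g/2
w(E, y) = 3 + y
(-7*(I - (-3 - 3)²))*((-24 + w(Y(-5), 3)) - 1*42) = (-7*(-21 - (-3 - 3)²))*((-24 + (3 + 3)) - 1*42) = (-7*(-21 - 1*(-6)²))*((-24 + 6) - 42) = (-7*(-21 - 1*36))*(-18 - 42) = -7*(-21 - 36)*(-60) = -7*(-57)*(-60) = 399*(-60) = -23940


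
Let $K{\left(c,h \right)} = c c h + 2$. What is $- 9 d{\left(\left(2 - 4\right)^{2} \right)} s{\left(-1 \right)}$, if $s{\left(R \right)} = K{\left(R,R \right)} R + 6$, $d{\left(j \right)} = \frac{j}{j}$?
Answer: $-45$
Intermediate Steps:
$d{\left(j \right)} = 1$
$K{\left(c,h \right)} = 2 + h c^{2}$ ($K{\left(c,h \right)} = c^{2} h + 2 = h c^{2} + 2 = 2 + h c^{2}$)
$s{\left(R \right)} = 6 + R \left(2 + R^{3}\right)$ ($s{\left(R \right)} = \left(2 + R R^{2}\right) R + 6 = \left(2 + R^{3}\right) R + 6 = R \left(2 + R^{3}\right) + 6 = 6 + R \left(2 + R^{3}\right)$)
$- 9 d{\left(\left(2 - 4\right)^{2} \right)} s{\left(-1 \right)} = \left(-9\right) 1 \left(6 - \left(2 + \left(-1\right)^{3}\right)\right) = - 9 \left(6 - \left(2 - 1\right)\right) = - 9 \left(6 - 1\right) = \left(-9\right) 5 = -45$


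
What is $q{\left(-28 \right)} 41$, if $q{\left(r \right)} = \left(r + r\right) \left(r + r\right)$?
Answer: $128576$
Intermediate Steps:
$q{\left(r \right)} = 4 r^{2}$ ($q{\left(r \right)} = 2 r 2 r = 4 r^{2}$)
$q{\left(-28 \right)} 41 = 4 \left(-28\right)^{2} \cdot 41 = 4 \cdot 784 \cdot 41 = 3136 \cdot 41 = 128576$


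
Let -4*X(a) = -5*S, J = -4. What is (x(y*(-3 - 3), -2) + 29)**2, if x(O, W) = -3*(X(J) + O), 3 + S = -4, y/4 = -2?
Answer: 126025/16 ≈ 7876.6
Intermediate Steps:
y = -8 (y = 4*(-2) = -8)
S = -7 (S = -3 - 4 = -7)
X(a) = -35/4 (X(a) = -(-5)*(-7)/4 = -1/4*35 = -35/4)
x(O, W) = 105/4 - 3*O (x(O, W) = -3*(-35/4 + O) = 105/4 - 3*O)
(x(y*(-3 - 3), -2) + 29)**2 = ((105/4 - (-24)*(-3 - 3)) + 29)**2 = ((105/4 - (-24)*(-6)) + 29)**2 = ((105/4 - 3*48) + 29)**2 = ((105/4 - 144) + 29)**2 = (-471/4 + 29)**2 = (-355/4)**2 = 126025/16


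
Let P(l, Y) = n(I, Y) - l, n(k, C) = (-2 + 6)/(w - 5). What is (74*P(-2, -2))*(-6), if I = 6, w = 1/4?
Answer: -9768/19 ≈ -514.11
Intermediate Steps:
w = ¼ ≈ 0.25000
n(k, C) = -16/19 (n(k, C) = (-2 + 6)/(¼ - 5) = 4/(-19/4) = 4*(-4/19) = -16/19)
P(l, Y) = -16/19 - l
(74*P(-2, -2))*(-6) = (74*(-16/19 - 1*(-2)))*(-6) = (74*(-16/19 + 2))*(-6) = (74*(22/19))*(-6) = (1628/19)*(-6) = -9768/19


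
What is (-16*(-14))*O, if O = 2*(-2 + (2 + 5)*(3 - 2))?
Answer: 2240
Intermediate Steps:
O = 10 (O = 2*(-2 + 7*1) = 2*(-2 + 7) = 2*5 = 10)
(-16*(-14))*O = -16*(-14)*10 = 224*10 = 2240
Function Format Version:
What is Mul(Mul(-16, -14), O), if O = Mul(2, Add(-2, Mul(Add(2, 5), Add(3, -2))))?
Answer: 2240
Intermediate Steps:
O = 10 (O = Mul(2, Add(-2, Mul(7, 1))) = Mul(2, Add(-2, 7)) = Mul(2, 5) = 10)
Mul(Mul(-16, -14), O) = Mul(Mul(-16, -14), 10) = Mul(224, 10) = 2240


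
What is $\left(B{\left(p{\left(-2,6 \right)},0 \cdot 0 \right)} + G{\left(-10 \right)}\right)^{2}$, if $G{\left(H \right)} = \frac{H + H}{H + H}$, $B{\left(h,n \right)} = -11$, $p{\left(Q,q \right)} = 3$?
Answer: $100$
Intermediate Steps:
$G{\left(H \right)} = 1$ ($G{\left(H \right)} = \frac{2 H}{2 H} = 2 H \frac{1}{2 H} = 1$)
$\left(B{\left(p{\left(-2,6 \right)},0 \cdot 0 \right)} + G{\left(-10 \right)}\right)^{2} = \left(-11 + 1\right)^{2} = \left(-10\right)^{2} = 100$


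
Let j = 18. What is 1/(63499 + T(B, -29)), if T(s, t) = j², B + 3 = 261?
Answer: 1/63823 ≈ 1.5668e-5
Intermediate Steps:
B = 258 (B = -3 + 261 = 258)
T(s, t) = 324 (T(s, t) = 18² = 324)
1/(63499 + T(B, -29)) = 1/(63499 + 324) = 1/63823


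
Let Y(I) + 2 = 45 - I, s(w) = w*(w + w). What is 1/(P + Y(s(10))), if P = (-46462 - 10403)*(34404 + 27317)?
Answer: -1/3509764822 ≈ -2.8492e-10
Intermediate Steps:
s(w) = 2*w² (s(w) = w*(2*w) = 2*w²)
Y(I) = 43 - I (Y(I) = -2 + (45 - I) = 43 - I)
P = -3509764665 (P = -56865*61721 = -3509764665)
1/(P + Y(s(10))) = 1/(-3509764665 + (43 - 2*10²)) = 1/(-3509764665 + (43 - 2*100)) = 1/(-3509764665 + (43 - 1*200)) = 1/(-3509764665 + (43 - 200)) = 1/(-3509764665 - 157) = 1/(-3509764822) = -1/3509764822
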